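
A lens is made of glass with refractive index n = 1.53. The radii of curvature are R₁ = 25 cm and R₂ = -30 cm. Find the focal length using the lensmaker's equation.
1/f = (n − 1)(1/R₁ − 1/R₂) → f = 25.73 cm (converging lens)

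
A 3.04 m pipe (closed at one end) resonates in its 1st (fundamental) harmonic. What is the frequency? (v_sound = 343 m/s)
fₙ = nv/(4L) = 28.21 Hz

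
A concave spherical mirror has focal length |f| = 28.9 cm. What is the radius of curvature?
R = 2|f| = 57.8 cm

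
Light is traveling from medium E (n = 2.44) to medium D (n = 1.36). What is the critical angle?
θc = arcsin(n₂/n₁) = 33.87°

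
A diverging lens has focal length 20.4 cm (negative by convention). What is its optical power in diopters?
P = 1/f = -4.902 D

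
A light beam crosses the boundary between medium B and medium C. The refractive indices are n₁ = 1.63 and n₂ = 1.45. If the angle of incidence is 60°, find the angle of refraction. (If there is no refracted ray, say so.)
sin θ₂ = (n₁/n₂)·sin θ₁ = 0.9735 → θ₂ = 76.79°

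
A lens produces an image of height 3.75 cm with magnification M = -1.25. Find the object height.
ho = |hi|/|M| = 3 cm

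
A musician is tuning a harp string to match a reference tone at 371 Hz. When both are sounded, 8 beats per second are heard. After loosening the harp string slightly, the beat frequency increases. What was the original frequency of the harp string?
363 Hz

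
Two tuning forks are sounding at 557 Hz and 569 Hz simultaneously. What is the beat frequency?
12 Hz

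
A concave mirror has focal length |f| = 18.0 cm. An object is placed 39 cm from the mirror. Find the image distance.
f = +18.0 cm (concave); 1/di = 1/f − 1/do → di = 33.43 cm (real image, in front of mirror)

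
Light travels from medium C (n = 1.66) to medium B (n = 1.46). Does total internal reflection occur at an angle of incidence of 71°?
θc = arcsin(n₂/n₁) = 61.58°; 71° > θc, so yes — total internal reflection.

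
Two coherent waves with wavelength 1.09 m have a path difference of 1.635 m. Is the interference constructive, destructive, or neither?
destructive — path difference = 1.5λ, an odd multiple of λ/2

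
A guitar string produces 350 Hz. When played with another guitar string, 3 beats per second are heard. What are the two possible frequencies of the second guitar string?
f₂ = 350 ± 3 Hz → 353 Hz or 347 Hz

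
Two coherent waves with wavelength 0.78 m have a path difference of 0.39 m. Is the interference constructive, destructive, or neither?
destructive — path difference = 0.5λ, an odd multiple of λ/2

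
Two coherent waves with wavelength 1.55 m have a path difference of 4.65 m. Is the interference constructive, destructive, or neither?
constructive — path difference = 3λ, a whole number of wavelengths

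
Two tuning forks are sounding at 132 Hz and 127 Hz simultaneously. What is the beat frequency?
5 Hz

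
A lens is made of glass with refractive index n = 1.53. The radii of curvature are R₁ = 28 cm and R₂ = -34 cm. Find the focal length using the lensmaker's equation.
1/f = (n − 1)(1/R₁ − 1/R₂) → f = 28.97 cm (converging lens)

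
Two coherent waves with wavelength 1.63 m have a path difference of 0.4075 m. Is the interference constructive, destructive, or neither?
neither (partial) — path difference = 0.25λ, neither a whole number of wavelengths nor an odd multiple of λ/2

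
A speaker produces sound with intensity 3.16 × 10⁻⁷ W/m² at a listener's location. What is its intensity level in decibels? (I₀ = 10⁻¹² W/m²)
β = 10·log₁₀(I/I₀) = 55 dB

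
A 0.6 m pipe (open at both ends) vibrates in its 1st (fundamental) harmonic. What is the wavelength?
λₙ = 2L/n = 1.2 m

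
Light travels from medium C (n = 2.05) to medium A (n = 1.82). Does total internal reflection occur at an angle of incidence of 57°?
θc = arcsin(n₂/n₁) = 62.6°; 57° < θc, so no — the ray refracts.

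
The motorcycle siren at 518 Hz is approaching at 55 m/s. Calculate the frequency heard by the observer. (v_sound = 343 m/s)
f_obs = f·v/(v − v_s) = 616.9 Hz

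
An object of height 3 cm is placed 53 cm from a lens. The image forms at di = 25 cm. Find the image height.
hi = (-di/do) × ho = -1.415 cm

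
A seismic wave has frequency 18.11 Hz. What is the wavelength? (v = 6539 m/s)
λ = v/f = 361.1 m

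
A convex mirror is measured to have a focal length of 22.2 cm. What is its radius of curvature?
R = 2|f| = 44.4 cm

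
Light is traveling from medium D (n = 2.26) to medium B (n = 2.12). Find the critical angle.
θc = arcsin(n₂/n₁) = 69.73°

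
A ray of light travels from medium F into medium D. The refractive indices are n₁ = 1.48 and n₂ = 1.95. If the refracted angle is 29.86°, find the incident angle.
sin θ₁ = (n₂/n₁)·sin θ₂ → θ₁ = 41°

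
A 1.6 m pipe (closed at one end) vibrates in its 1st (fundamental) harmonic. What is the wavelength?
λₙ = 4L/n = 6.4 m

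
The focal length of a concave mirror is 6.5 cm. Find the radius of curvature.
R = 2|f| = 13 cm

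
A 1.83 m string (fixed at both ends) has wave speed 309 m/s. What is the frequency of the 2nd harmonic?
fₙ = nv/(2L) = 168.9 Hz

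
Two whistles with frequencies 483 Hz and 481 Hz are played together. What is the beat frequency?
2 Hz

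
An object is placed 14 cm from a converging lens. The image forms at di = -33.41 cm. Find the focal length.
1/f = 1/do + 1/di → f = 24.1 cm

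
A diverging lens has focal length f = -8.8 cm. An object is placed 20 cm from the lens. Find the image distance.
1/di = 1/f − 1/do → di = -6.111 cm (virtual image)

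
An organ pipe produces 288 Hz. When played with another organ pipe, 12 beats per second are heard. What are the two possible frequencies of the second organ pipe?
f₂ = 288 ± 12 Hz → 300 Hz or 276 Hz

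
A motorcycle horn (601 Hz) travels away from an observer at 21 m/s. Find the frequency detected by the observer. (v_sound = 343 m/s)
f_obs = f·v/(v + v_s) = 566.3 Hz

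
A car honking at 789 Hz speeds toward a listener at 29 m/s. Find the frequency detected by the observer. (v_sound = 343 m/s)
f_obs = f·v/(v − v_s) = 861.9 Hz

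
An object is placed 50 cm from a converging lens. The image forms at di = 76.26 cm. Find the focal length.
1/f = 1/do + 1/di → f = 30.2 cm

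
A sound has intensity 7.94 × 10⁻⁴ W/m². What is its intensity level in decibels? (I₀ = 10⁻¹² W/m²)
β = 10·log₁₀(I/I₀) = 89 dB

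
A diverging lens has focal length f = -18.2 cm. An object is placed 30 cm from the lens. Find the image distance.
1/di = 1/f − 1/do → di = -11.33 cm (virtual image)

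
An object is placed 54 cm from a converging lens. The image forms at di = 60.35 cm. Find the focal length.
1/f = 1/do + 1/di → f = 28.5 cm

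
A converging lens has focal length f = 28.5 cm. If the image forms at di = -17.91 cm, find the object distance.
1/do = 1/f − 1/di → do = 11 cm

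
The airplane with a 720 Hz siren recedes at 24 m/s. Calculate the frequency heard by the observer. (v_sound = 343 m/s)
f_obs = f·v/(v + v_s) = 672.9 Hz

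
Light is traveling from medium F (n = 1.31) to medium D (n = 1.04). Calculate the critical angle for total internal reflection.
θc = arcsin(n₂/n₁) = 52.55°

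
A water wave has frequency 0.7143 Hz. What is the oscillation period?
T = 1/f = 1.4 s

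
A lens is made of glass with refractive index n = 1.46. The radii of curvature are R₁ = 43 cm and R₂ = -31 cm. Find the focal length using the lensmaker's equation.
1/f = (n − 1)(1/R₁ − 1/R₂) → f = 39.16 cm (converging lens)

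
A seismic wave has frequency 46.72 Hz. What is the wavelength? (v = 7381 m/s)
λ = v/f = 158 m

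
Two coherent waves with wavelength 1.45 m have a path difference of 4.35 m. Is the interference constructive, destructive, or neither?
constructive — path difference = 3λ, a whole number of wavelengths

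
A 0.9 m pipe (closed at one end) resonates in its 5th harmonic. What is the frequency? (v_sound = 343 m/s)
fₙ = nv/(4L) = 476.4 Hz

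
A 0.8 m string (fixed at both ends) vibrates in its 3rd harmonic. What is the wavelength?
λₙ = 2L/n = 0.5333 m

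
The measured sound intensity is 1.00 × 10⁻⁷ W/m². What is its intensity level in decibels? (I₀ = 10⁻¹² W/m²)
β = 10·log₁₀(I/I₀) = 50 dB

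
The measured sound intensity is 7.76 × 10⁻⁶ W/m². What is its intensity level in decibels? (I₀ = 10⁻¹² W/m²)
β = 10·log₁₀(I/I₀) = 68.9 dB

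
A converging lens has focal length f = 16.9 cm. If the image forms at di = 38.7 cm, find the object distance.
1/do = 1/f − 1/di → do = 30 cm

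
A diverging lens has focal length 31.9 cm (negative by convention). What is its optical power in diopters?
P = 1/f = -3.135 D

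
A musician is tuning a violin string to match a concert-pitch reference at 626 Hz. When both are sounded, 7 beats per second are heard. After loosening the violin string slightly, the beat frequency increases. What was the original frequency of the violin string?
619 Hz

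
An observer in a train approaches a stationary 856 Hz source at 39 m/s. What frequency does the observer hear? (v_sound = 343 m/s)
f_obs = f·(v + v_o)/v = 953.3 Hz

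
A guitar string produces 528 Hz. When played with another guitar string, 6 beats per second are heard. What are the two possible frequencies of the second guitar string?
f₂ = 528 ± 6 Hz → 534 Hz or 522 Hz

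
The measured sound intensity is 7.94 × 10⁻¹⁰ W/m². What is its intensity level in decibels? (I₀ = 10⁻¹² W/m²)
β = 10·log₁₀(I/I₀) = 29 dB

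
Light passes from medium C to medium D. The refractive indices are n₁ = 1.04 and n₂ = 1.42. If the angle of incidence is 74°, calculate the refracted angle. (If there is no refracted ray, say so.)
sin θ₂ = (n₁/n₂)·sin θ₁ = 0.704 → θ₂ = 44.75°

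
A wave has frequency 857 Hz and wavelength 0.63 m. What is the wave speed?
v = fλ = 539.9 m/s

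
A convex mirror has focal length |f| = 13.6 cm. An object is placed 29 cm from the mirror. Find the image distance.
f = −13.6 cm (convex); 1/di = 1/f − 1/do → di = -9.258 cm (virtual image, behind mirror)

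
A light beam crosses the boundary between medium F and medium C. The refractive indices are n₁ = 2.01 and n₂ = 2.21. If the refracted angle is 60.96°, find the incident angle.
sin θ₁ = (n₂/n₁)·sin θ₂ → θ₁ = 74°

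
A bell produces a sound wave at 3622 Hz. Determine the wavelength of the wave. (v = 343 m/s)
λ = v/f = 0.0947 m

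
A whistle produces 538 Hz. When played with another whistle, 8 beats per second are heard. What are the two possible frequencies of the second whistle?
f₂ = 538 ± 8 Hz → 546 Hz or 530 Hz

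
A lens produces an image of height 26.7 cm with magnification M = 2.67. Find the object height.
ho = |hi|/|M| = 10 cm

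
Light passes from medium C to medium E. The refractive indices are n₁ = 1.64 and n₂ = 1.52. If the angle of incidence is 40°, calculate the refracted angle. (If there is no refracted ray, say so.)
sin θ₂ = (n₁/n₂)·sin θ₁ = 0.6935 → θ₂ = 43.91°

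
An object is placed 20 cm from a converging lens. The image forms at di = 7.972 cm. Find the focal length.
1/f = 1/do + 1/di → f = 5.7 cm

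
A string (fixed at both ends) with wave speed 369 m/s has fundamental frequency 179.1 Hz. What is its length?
L = v/(2f₁) = 1.03 m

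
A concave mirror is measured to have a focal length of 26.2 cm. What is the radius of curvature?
R = 2|f| = 52.4 cm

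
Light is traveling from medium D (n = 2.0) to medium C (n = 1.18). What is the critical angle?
θc = arcsin(n₂/n₁) = 36.16°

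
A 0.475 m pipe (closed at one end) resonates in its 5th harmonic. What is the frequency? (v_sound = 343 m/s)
fₙ = nv/(4L) = 902.6 Hz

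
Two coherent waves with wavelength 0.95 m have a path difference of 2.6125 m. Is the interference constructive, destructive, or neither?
neither (partial) — path difference = 2.75λ, neither a whole number of wavelengths nor an odd multiple of λ/2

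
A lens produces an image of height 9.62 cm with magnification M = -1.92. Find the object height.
ho = |hi|/|M| = 5.01 cm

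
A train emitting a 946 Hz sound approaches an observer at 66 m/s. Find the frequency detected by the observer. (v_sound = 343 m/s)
f_obs = f·v/(v − v_s) = 1171 Hz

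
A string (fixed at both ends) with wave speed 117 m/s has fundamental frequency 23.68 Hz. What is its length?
L = v/(2f₁) = 2.47 m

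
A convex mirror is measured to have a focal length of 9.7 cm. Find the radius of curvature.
R = 2|f| = 19.4 cm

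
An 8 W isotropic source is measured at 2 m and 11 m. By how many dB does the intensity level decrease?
Δβ = 20·log₁₀(r₂/r₁) = 14.81 dB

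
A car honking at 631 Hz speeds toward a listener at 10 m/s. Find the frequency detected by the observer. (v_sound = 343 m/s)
f_obs = f·v/(v − v_s) = 649.9 Hz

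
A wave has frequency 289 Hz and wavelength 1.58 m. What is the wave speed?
v = fλ = 456.6 m/s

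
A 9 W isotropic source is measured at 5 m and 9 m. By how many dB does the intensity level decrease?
Δβ = 20·log₁₀(r₂/r₁) = 5.105 dB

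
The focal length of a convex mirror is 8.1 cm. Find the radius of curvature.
R = 2|f| = 16.2 cm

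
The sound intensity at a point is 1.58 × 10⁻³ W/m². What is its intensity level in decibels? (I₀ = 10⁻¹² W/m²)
β = 10·log₁₀(I/I₀) = 91.99 dB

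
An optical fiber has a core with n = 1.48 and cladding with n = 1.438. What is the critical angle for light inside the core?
θc = arcsin(n_cladding/n_core) = 76.32°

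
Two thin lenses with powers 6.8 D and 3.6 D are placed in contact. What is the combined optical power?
P_total = P₁ + P₂ = 10.4 D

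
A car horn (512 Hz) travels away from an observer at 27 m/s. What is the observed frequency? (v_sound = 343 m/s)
f_obs = f·v/(v + v_s) = 474.6 Hz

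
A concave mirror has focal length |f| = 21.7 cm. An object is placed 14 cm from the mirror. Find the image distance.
f = +21.7 cm (concave); 1/di = 1/f − 1/do → di = -39.45 cm (virtual image, behind mirror)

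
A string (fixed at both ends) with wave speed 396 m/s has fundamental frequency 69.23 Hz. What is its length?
L = v/(2f₁) = 2.86 m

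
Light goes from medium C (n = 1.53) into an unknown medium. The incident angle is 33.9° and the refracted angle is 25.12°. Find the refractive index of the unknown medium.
n₂ = n₁·sin θ₁ / sin θ₂ = 2.01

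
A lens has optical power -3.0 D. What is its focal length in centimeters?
f = 1/P = -33.33 cm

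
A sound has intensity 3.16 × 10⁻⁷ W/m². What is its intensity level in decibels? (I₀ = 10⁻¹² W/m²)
β = 10·log₁₀(I/I₀) = 55 dB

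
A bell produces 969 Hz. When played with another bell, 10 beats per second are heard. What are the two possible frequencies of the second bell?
f₂ = 969 ± 10 Hz → 979 Hz or 959 Hz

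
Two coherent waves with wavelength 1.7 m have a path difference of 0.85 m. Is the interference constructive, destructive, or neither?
destructive — path difference = 0.5λ, an odd multiple of λ/2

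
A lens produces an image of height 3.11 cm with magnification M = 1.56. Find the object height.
ho = |hi|/|M| = 1.994 cm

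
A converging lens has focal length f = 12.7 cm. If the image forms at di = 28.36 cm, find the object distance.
1/do = 1/f − 1/di → do = 23 cm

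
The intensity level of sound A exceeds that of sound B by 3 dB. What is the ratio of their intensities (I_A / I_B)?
I_A/I_B = 10^(Δβ/10) = 1.995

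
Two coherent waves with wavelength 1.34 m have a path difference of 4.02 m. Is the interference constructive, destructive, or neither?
constructive — path difference = 3λ, a whole number of wavelengths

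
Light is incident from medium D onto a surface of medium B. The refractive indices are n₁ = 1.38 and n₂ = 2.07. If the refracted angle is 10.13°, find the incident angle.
sin θ₁ = (n₂/n₁)·sin θ₂ → θ₁ = 15.3°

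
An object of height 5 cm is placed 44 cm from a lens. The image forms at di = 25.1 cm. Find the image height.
hi = (-di/do) × ho = -2.852 cm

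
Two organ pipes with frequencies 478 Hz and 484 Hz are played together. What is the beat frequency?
6 Hz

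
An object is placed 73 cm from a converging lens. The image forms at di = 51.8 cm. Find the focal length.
1/f = 1/do + 1/di → f = 30.3 cm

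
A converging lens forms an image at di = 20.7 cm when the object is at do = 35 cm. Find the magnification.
M = −di/do = -0.5914 (inverted image)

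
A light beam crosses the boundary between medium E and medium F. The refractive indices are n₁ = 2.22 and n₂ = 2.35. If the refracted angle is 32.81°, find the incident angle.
sin θ₁ = (n₂/n₁)·sin θ₂ → θ₁ = 35°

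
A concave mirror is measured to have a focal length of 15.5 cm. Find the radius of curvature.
R = 2|f| = 31 cm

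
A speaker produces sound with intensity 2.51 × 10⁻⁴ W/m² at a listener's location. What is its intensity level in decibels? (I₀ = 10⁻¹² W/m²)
β = 10·log₁₀(I/I₀) = 84 dB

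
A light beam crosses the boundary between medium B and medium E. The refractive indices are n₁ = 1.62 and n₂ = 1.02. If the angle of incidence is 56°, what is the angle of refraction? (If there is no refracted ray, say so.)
sin θ₂ = (n₁/n₂)·sin θ₁ = 1.317 > 1, so there is no refracted ray — the light undergoes total internal reflection.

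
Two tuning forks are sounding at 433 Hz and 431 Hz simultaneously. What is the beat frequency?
2 Hz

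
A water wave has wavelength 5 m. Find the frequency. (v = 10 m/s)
f = v/λ = 2 Hz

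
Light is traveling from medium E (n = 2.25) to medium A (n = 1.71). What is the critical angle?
θc = arcsin(n₂/n₁) = 49.46°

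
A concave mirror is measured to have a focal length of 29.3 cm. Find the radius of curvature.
R = 2|f| = 58.6 cm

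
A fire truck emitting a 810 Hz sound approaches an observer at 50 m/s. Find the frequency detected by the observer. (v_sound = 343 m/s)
f_obs = f·v/(v − v_s) = 948.2 Hz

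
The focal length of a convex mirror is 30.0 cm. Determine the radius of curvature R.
R = 2|f| = 60 cm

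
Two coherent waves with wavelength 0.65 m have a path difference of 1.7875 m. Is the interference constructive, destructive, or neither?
neither (partial) — path difference = 2.75λ, neither a whole number of wavelengths nor an odd multiple of λ/2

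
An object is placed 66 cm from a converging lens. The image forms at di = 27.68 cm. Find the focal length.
1/f = 1/do + 1/di → f = 19.5 cm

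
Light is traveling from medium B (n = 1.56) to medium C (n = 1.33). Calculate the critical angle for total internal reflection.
θc = arcsin(n₂/n₁) = 58.49°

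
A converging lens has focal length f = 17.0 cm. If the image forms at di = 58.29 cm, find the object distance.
1/do = 1/f − 1/di → do = 24 cm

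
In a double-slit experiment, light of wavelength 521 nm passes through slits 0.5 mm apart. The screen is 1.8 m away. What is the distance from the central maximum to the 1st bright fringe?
y = mλL/d = 1.876 mm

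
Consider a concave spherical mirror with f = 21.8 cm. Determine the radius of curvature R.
R = 2|f| = 43.6 cm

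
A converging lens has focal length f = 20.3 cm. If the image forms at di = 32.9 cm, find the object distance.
1/do = 1/f − 1/di → do = 53.01 cm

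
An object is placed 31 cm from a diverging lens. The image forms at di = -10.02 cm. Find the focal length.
1/f = 1/do + 1/di → f = -14.81 cm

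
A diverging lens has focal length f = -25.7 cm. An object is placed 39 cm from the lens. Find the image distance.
1/di = 1/f − 1/do → di = -15.49 cm (virtual image)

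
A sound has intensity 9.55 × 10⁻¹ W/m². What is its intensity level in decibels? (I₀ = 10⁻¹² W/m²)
β = 10·log₁₀(I/I₀) = 119.8 dB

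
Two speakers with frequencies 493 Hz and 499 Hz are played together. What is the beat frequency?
6 Hz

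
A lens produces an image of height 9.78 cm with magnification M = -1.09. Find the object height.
ho = |hi|/|M| = 8.972 cm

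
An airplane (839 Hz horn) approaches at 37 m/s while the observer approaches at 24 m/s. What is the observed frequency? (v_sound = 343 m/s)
f_obs = f·(v + v_o)/(v − v_s) = 1006 Hz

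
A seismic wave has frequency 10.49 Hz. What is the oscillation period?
T = 1/f = 0.09533 s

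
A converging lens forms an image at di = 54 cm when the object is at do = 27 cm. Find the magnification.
M = −di/do = -2 (inverted image)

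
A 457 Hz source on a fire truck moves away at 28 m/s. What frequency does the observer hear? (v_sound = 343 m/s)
f_obs = f·v/(v + v_s) = 422.5 Hz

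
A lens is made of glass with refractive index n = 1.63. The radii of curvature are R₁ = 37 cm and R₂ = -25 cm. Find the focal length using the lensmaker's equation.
1/f = (n − 1)(1/R₁ − 1/R₂) → f = 23.68 cm (converging lens)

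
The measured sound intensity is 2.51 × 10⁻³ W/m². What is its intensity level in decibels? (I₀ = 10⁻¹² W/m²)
β = 10·log₁₀(I/I₀) = 94 dB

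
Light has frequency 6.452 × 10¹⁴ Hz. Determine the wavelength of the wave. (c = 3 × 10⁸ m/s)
λ = c/f = 465 nm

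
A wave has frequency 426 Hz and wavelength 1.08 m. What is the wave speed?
v = fλ = 460.1 m/s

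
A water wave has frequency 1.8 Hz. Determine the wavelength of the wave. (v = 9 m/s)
λ = v/f = 5 m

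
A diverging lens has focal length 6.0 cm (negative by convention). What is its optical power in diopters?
P = 1/f = -16.67 D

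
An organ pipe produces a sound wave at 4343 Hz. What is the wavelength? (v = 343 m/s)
λ = v/f = 0.07898 m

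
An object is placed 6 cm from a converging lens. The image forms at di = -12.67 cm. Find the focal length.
1/f = 1/do + 1/di → f = 11.4 cm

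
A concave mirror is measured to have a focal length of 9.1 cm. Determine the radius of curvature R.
R = 2|f| = 18.2 cm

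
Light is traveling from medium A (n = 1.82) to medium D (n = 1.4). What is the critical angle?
θc = arcsin(n₂/n₁) = 50.28°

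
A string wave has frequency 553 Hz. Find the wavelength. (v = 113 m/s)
λ = v/f = 0.2043 m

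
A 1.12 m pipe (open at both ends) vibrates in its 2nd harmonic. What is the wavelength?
λₙ = 2L/n = 1.12 m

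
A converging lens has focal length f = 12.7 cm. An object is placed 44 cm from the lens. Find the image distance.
1/di = 1/f − 1/do → di = 17.85 cm (real image)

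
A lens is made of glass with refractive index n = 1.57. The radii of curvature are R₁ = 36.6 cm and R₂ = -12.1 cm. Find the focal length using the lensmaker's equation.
1/f = (n − 1)(1/R₁ − 1/R₂) → f = 15.95 cm (converging lens)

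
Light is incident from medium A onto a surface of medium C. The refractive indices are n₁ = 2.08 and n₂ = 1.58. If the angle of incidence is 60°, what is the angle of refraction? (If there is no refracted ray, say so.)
sin θ₂ = (n₁/n₂)·sin θ₁ = 1.14 > 1, so there is no refracted ray — the light undergoes total internal reflection.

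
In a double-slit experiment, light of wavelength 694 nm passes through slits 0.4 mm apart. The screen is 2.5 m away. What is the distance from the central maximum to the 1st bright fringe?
y = mλL/d = 4.338 mm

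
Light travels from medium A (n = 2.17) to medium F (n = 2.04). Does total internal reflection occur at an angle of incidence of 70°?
θc = arcsin(n₂/n₁) = 70.07°; 70° < θc, so no — the ray refracts.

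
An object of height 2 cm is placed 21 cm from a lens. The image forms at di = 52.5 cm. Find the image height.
hi = (-di/do) × ho = -5 cm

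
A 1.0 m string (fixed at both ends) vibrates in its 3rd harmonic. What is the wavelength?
λₙ = 2L/n = 0.6667 m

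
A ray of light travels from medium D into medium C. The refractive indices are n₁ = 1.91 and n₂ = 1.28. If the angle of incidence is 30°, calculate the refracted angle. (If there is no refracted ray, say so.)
sin θ₂ = (n₁/n₂)·sin θ₁ = 0.7461 → θ₂ = 48.25°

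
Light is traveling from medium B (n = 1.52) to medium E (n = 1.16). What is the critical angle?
θc = arcsin(n₂/n₁) = 49.74°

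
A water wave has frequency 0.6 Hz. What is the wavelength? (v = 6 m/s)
λ = v/f = 10 m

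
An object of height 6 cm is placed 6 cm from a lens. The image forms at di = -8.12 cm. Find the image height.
hi = (-di/do) × ho = 8.12 cm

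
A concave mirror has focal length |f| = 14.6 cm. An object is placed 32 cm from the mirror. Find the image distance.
f = +14.6 cm (concave); 1/di = 1/f − 1/do → di = 26.85 cm (real image, in front of mirror)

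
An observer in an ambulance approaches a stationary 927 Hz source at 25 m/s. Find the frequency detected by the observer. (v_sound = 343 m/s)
f_obs = f·(v + v_o)/v = 994.6 Hz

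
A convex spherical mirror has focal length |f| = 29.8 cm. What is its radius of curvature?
R = 2|f| = 59.6 cm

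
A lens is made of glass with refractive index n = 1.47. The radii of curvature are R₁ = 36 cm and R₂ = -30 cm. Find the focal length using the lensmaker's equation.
1/f = (n − 1)(1/R₁ − 1/R₂) → f = 34.82 cm (converging lens)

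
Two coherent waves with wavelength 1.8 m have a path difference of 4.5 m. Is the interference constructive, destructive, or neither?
destructive — path difference = 2.5λ, an odd multiple of λ/2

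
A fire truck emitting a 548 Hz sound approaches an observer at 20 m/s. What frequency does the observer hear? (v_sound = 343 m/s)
f_obs = f·v/(v − v_s) = 581.9 Hz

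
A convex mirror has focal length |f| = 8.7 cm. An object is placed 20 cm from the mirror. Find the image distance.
f = −8.7 cm (convex); 1/di = 1/f − 1/do → di = -6.063 cm (virtual image, behind mirror)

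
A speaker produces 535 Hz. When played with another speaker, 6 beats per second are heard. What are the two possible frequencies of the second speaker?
f₂ = 535 ± 6 Hz → 541 Hz or 529 Hz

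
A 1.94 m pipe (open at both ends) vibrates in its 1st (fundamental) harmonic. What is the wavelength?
λₙ = 2L/n = 3.88 m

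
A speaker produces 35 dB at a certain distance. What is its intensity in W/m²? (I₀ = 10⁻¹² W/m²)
I = I₀·10^(β/10) = 3.16 × 10⁻⁹ W/m²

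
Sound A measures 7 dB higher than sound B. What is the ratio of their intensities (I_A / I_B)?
I_A/I_B = 10^(Δβ/10) = 5.012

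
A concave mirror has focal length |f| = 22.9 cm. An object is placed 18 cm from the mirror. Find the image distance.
f = +22.9 cm (concave); 1/di = 1/f − 1/do → di = -84.12 cm (virtual image, behind mirror)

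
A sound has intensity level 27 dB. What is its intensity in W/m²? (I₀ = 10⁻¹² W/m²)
I = I₀·10^(β/10) = 5.01 × 10⁻¹⁰ W/m²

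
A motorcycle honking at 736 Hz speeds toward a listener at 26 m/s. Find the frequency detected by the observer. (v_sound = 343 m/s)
f_obs = f·v/(v − v_s) = 796.4 Hz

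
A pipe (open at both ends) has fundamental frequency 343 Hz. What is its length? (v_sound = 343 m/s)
L = v/(2f₁) = 0.5 m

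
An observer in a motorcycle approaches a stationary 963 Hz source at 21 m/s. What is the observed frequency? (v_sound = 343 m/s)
f_obs = f·(v + v_o)/v = 1022 Hz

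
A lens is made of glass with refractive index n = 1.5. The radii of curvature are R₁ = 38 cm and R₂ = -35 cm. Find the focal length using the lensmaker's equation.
1/f = (n − 1)(1/R₁ − 1/R₂) → f = 36.44 cm (converging lens)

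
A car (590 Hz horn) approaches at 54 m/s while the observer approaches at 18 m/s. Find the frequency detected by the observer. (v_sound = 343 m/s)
f_obs = f·(v + v_o)/(v − v_s) = 737 Hz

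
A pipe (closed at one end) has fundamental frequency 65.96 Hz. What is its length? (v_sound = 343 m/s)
L = v/(4f₁) = 1.3 m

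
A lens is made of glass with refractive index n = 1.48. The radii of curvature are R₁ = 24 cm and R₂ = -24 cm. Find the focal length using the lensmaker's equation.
1/f = (n − 1)(1/R₁ − 1/R₂) → f = 25 cm (converging lens)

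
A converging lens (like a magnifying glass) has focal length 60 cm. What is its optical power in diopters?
P = 1/f = 1.667 D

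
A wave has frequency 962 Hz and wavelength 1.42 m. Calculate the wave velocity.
v = fλ = 1366 m/s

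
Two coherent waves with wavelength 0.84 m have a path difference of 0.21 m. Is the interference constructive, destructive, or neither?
neither (partial) — path difference = 0.25λ, neither a whole number of wavelengths nor an odd multiple of λ/2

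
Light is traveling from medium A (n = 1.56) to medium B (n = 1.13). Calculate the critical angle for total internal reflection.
θc = arcsin(n₂/n₁) = 46.42°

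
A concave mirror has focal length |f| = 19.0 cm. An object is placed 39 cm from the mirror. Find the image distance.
f = +19.0 cm (concave); 1/di = 1/f − 1/do → di = 37.05 cm (real image, in front of mirror)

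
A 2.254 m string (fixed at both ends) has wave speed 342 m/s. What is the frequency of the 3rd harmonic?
fₙ = nv/(2L) = 227.6 Hz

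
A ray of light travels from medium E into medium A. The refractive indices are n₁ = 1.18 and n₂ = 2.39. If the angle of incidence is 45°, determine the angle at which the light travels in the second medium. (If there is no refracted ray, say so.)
sin θ₂ = (n₁/n₂)·sin θ₁ = 0.3491 → θ₂ = 20.43°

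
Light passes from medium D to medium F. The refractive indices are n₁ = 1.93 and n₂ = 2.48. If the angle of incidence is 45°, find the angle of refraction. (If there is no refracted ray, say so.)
sin θ₂ = (n₁/n₂)·sin θ₁ = 0.5503 → θ₂ = 33.39°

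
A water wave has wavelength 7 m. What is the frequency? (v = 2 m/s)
f = v/λ = 0.2857 Hz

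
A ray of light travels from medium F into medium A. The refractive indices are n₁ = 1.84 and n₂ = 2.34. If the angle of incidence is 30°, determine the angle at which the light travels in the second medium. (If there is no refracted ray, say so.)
sin θ₂ = (n₁/n₂)·sin θ₁ = 0.3932 → θ₂ = 23.15°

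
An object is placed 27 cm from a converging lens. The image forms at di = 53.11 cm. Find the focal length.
1/f = 1/do + 1/di → f = 17.9 cm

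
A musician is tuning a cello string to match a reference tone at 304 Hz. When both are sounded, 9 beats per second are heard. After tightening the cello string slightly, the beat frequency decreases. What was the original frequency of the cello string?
295 Hz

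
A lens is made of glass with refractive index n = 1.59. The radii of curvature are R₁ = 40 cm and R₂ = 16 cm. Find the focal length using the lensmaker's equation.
1/f = (n − 1)(1/R₁ − 1/R₂) → f = -45.2 cm (diverging lens)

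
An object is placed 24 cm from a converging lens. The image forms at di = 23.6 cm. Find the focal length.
1/f = 1/do + 1/di → f = 11.9 cm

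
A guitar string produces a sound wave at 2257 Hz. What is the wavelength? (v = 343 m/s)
λ = v/f = 0.152 m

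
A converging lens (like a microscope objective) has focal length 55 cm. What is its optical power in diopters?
P = 1/f = 1.818 D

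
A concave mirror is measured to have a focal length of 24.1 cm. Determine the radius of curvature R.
R = 2|f| = 48.2 cm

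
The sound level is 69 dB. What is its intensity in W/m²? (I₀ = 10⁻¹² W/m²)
I = I₀·10^(β/10) = 7.94 × 10⁻⁶ W/m²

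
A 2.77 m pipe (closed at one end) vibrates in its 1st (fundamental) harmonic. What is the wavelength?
λₙ = 4L/n = 11.08 m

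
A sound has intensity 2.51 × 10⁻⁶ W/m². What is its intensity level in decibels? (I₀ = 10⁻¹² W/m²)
β = 10·log₁₀(I/I₀) = 64 dB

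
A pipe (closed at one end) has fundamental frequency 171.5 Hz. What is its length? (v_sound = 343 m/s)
L = v/(4f₁) = 0.5 m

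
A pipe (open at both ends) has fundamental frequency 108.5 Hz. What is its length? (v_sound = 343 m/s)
L = v/(2f₁) = 1.581 m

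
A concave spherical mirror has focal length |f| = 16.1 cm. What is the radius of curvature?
R = 2|f| = 32.2 cm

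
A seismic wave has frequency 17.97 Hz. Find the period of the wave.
T = 1/f = 0.05565 s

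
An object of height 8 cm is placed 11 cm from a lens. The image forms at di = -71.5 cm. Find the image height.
hi = (-di/do) × ho = 52 cm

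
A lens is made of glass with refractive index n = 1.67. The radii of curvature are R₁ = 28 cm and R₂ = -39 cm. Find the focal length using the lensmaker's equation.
1/f = (n − 1)(1/R₁ − 1/R₂) → f = 24.33 cm (converging lens)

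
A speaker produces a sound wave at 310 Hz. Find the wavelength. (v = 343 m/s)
λ = v/f = 1.106 m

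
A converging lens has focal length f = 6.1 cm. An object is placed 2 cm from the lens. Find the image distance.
1/di = 1/f − 1/do → di = -2.976 cm (virtual image)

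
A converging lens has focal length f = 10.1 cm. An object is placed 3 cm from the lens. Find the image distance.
1/di = 1/f − 1/do → di = -4.268 cm (virtual image)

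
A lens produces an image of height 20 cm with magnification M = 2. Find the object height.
ho = |hi|/|M| = 10 cm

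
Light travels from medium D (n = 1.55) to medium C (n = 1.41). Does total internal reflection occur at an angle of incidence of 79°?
θc = arcsin(n₂/n₁) = 65.46°; 79° > θc, so yes — total internal reflection.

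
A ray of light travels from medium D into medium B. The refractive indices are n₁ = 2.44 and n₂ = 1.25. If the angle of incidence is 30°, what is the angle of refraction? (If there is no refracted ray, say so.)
sin θ₂ = (n₁/n₂)·sin θ₁ = 0.976 → θ₂ = 77.42°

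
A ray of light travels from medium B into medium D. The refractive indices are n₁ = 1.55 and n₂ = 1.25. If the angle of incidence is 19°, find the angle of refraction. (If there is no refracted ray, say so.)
sin θ₂ = (n₁/n₂)·sin θ₁ = 0.4037 → θ₂ = 23.81°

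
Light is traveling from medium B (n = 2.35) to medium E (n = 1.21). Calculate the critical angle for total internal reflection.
θc = arcsin(n₂/n₁) = 30.99°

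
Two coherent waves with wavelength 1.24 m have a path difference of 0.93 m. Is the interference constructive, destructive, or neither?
neither (partial) — path difference = 0.75λ, neither a whole number of wavelengths nor an odd multiple of λ/2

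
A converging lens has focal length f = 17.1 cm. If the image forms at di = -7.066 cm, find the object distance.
1/do = 1/f − 1/di → do = 5 cm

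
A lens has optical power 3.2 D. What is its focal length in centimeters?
f = 1/P = 31.25 cm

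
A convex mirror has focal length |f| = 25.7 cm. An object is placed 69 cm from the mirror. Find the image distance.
f = −25.7 cm (convex); 1/di = 1/f − 1/do → di = -18.73 cm (virtual image, behind mirror)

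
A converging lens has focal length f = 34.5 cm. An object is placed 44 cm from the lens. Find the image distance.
1/di = 1/f − 1/do → di = 159.8 cm (real image)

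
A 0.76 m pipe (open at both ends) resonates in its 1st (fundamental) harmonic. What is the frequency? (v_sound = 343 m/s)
fₙ = nv/(2L) = 225.7 Hz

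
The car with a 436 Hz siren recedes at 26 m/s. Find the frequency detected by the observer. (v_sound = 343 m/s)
f_obs = f·v/(v + v_s) = 405.3 Hz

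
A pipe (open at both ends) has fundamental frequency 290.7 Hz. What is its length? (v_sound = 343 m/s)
L = v/(2f₁) = 0.59 m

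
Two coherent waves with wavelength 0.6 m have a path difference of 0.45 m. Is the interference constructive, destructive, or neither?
neither (partial) — path difference = 0.75λ, neither a whole number of wavelengths nor an odd multiple of λ/2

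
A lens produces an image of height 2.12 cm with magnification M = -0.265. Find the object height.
ho = |hi|/|M| = 8 cm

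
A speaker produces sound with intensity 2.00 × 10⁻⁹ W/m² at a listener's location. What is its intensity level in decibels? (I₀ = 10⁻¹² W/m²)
β = 10·log₁₀(I/I₀) = 33.01 dB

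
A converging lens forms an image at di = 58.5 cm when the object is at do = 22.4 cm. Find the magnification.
M = −di/do = -2.612 (inverted image)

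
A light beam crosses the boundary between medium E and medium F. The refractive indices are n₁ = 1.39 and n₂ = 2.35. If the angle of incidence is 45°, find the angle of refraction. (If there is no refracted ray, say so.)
sin θ₂ = (n₁/n₂)·sin θ₁ = 0.4182 → θ₂ = 24.72°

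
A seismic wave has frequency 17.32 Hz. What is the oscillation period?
T = 1/f = 0.05774 s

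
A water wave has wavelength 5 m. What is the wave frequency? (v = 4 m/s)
f = v/λ = 0.8 Hz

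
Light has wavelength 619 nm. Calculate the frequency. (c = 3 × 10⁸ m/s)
f = c/λ = 4.847 × 10¹⁴ Hz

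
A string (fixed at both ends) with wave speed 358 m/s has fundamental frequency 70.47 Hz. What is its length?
L = v/(2f₁) = 2.54 m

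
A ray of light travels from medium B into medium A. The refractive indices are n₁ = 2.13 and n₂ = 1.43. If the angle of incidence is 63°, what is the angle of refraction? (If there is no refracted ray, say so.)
sin θ₂ = (n₁/n₂)·sin θ₁ = 1.327 > 1, so there is no refracted ray — the light undergoes total internal reflection.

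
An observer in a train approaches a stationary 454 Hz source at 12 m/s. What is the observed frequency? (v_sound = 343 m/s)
f_obs = f·(v + v_o)/v = 469.9 Hz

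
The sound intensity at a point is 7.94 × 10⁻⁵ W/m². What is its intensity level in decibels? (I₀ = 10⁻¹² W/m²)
β = 10·log₁₀(I/I₀) = 79 dB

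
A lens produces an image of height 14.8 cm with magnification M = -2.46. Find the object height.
ho = |hi|/|M| = 6.016 cm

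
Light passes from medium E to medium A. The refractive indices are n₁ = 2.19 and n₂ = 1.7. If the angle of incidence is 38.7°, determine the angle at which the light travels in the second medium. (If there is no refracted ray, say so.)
sin θ₂ = (n₁/n₂)·sin θ₁ = 0.8055 → θ₂ = 53.65°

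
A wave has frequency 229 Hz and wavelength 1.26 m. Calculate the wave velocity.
v = fλ = 288.5 m/s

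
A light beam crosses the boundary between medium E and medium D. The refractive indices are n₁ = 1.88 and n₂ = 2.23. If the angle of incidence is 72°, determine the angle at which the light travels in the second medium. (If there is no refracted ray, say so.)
sin θ₂ = (n₁/n₂)·sin θ₁ = 0.8018 → θ₂ = 53.3°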